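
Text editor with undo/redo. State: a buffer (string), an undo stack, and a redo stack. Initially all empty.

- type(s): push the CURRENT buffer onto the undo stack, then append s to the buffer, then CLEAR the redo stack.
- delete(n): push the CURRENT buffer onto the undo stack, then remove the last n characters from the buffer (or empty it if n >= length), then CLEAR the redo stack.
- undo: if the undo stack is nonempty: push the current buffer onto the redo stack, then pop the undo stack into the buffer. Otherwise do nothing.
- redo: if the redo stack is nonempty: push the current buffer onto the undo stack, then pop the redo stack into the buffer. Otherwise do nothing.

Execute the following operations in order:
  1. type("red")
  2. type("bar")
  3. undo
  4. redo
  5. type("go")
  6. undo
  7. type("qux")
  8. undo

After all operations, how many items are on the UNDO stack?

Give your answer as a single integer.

Answer: 2

Derivation:
After op 1 (type): buf='red' undo_depth=1 redo_depth=0
After op 2 (type): buf='redbar' undo_depth=2 redo_depth=0
After op 3 (undo): buf='red' undo_depth=1 redo_depth=1
After op 4 (redo): buf='redbar' undo_depth=2 redo_depth=0
After op 5 (type): buf='redbargo' undo_depth=3 redo_depth=0
After op 6 (undo): buf='redbar' undo_depth=2 redo_depth=1
After op 7 (type): buf='redbarqux' undo_depth=3 redo_depth=0
After op 8 (undo): buf='redbar' undo_depth=2 redo_depth=1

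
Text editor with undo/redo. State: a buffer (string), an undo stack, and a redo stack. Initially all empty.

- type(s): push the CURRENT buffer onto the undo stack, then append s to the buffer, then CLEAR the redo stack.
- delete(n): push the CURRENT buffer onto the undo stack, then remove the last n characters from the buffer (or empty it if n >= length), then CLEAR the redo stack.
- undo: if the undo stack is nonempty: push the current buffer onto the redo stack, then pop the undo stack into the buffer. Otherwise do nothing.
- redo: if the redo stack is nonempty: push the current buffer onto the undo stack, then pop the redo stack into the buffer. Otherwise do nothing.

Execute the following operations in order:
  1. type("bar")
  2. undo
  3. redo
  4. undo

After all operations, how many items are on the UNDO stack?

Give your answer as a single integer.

After op 1 (type): buf='bar' undo_depth=1 redo_depth=0
After op 2 (undo): buf='(empty)' undo_depth=0 redo_depth=1
After op 3 (redo): buf='bar' undo_depth=1 redo_depth=0
After op 4 (undo): buf='(empty)' undo_depth=0 redo_depth=1

Answer: 0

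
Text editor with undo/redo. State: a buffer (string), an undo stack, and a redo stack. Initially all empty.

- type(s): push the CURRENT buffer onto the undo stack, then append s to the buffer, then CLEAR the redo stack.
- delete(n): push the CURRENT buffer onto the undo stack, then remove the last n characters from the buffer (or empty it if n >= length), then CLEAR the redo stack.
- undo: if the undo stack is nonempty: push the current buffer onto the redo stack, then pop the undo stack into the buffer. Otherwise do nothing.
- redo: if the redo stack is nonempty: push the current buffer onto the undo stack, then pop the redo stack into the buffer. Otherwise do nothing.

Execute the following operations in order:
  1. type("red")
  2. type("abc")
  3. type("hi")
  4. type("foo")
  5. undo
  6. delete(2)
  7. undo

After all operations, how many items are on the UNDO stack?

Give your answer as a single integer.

Answer: 3

Derivation:
After op 1 (type): buf='red' undo_depth=1 redo_depth=0
After op 2 (type): buf='redabc' undo_depth=2 redo_depth=0
After op 3 (type): buf='redabchi' undo_depth=3 redo_depth=0
After op 4 (type): buf='redabchifoo' undo_depth=4 redo_depth=0
After op 5 (undo): buf='redabchi' undo_depth=3 redo_depth=1
After op 6 (delete): buf='redabc' undo_depth=4 redo_depth=0
After op 7 (undo): buf='redabchi' undo_depth=3 redo_depth=1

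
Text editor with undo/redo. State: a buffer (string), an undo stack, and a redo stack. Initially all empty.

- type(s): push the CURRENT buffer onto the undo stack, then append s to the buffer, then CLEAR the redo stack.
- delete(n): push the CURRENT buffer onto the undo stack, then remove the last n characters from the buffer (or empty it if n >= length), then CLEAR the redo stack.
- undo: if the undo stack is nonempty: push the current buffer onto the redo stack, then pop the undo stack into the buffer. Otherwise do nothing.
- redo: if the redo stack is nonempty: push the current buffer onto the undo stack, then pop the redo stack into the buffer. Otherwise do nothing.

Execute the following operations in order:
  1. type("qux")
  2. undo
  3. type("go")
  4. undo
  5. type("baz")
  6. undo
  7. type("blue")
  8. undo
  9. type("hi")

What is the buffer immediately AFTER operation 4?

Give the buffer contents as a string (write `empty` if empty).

After op 1 (type): buf='qux' undo_depth=1 redo_depth=0
After op 2 (undo): buf='(empty)' undo_depth=0 redo_depth=1
After op 3 (type): buf='go' undo_depth=1 redo_depth=0
After op 4 (undo): buf='(empty)' undo_depth=0 redo_depth=1

Answer: empty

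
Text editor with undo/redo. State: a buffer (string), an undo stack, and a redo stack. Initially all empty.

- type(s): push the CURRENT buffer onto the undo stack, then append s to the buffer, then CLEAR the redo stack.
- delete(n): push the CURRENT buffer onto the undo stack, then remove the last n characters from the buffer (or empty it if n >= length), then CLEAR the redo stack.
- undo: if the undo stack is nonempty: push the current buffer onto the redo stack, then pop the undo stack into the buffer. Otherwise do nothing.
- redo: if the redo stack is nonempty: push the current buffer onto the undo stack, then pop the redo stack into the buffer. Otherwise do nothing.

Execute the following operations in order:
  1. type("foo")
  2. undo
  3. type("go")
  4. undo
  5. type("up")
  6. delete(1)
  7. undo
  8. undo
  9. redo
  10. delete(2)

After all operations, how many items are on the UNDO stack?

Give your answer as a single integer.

After op 1 (type): buf='foo' undo_depth=1 redo_depth=0
After op 2 (undo): buf='(empty)' undo_depth=0 redo_depth=1
After op 3 (type): buf='go' undo_depth=1 redo_depth=0
After op 4 (undo): buf='(empty)' undo_depth=0 redo_depth=1
After op 5 (type): buf='up' undo_depth=1 redo_depth=0
After op 6 (delete): buf='u' undo_depth=2 redo_depth=0
After op 7 (undo): buf='up' undo_depth=1 redo_depth=1
After op 8 (undo): buf='(empty)' undo_depth=0 redo_depth=2
After op 9 (redo): buf='up' undo_depth=1 redo_depth=1
After op 10 (delete): buf='(empty)' undo_depth=2 redo_depth=0

Answer: 2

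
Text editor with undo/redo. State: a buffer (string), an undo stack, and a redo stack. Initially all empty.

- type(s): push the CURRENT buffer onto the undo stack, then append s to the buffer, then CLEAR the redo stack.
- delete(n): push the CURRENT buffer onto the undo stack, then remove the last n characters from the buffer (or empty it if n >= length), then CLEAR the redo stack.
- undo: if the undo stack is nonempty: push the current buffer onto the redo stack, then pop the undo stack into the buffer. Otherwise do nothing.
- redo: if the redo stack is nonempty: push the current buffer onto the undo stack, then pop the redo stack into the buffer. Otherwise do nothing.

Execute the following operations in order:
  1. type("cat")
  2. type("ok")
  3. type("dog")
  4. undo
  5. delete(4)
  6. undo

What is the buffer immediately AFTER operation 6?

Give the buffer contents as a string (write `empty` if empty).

After op 1 (type): buf='cat' undo_depth=1 redo_depth=0
After op 2 (type): buf='catok' undo_depth=2 redo_depth=0
After op 3 (type): buf='catokdog' undo_depth=3 redo_depth=0
After op 4 (undo): buf='catok' undo_depth=2 redo_depth=1
After op 5 (delete): buf='c' undo_depth=3 redo_depth=0
After op 6 (undo): buf='catok' undo_depth=2 redo_depth=1

Answer: catok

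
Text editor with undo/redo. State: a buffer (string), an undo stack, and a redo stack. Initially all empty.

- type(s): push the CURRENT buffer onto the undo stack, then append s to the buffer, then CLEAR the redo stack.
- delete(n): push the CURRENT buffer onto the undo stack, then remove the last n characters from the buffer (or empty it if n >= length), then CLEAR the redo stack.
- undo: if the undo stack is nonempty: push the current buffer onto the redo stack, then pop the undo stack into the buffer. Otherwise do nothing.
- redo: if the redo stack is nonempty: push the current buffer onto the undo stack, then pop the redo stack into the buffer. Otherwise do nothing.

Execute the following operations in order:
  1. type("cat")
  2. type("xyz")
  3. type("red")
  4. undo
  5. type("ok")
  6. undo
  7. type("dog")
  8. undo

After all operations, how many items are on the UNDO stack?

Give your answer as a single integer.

After op 1 (type): buf='cat' undo_depth=1 redo_depth=0
After op 2 (type): buf='catxyz' undo_depth=2 redo_depth=0
After op 3 (type): buf='catxyzred' undo_depth=3 redo_depth=0
After op 4 (undo): buf='catxyz' undo_depth=2 redo_depth=1
After op 5 (type): buf='catxyzok' undo_depth=3 redo_depth=0
After op 6 (undo): buf='catxyz' undo_depth=2 redo_depth=1
After op 7 (type): buf='catxyzdog' undo_depth=3 redo_depth=0
After op 8 (undo): buf='catxyz' undo_depth=2 redo_depth=1

Answer: 2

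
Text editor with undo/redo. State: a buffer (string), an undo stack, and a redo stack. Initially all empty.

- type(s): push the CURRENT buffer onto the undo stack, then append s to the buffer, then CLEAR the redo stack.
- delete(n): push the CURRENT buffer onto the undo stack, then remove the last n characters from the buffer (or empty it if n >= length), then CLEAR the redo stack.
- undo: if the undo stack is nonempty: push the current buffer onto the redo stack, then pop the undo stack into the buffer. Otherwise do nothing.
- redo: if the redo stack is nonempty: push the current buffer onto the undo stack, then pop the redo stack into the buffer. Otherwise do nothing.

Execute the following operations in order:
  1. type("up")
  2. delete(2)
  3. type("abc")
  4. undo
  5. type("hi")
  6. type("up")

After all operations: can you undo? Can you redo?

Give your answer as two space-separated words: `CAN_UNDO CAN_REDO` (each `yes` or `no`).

After op 1 (type): buf='up' undo_depth=1 redo_depth=0
After op 2 (delete): buf='(empty)' undo_depth=2 redo_depth=0
After op 3 (type): buf='abc' undo_depth=3 redo_depth=0
After op 4 (undo): buf='(empty)' undo_depth=2 redo_depth=1
After op 5 (type): buf='hi' undo_depth=3 redo_depth=0
After op 6 (type): buf='hiup' undo_depth=4 redo_depth=0

Answer: yes no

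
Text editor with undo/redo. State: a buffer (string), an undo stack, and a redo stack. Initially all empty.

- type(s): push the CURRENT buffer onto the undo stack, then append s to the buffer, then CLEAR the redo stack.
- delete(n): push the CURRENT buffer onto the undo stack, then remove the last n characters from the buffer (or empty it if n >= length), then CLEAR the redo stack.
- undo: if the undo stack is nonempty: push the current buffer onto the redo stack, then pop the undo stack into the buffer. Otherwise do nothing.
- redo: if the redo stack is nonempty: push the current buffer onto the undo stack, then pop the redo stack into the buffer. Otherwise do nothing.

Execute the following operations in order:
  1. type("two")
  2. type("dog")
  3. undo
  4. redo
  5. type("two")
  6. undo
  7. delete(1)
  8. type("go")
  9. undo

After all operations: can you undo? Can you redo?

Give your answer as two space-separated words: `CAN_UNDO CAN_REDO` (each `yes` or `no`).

After op 1 (type): buf='two' undo_depth=1 redo_depth=0
After op 2 (type): buf='twodog' undo_depth=2 redo_depth=0
After op 3 (undo): buf='two' undo_depth=1 redo_depth=1
After op 4 (redo): buf='twodog' undo_depth=2 redo_depth=0
After op 5 (type): buf='twodogtwo' undo_depth=3 redo_depth=0
After op 6 (undo): buf='twodog' undo_depth=2 redo_depth=1
After op 7 (delete): buf='twodo' undo_depth=3 redo_depth=0
After op 8 (type): buf='twodogo' undo_depth=4 redo_depth=0
After op 9 (undo): buf='twodo' undo_depth=3 redo_depth=1

Answer: yes yes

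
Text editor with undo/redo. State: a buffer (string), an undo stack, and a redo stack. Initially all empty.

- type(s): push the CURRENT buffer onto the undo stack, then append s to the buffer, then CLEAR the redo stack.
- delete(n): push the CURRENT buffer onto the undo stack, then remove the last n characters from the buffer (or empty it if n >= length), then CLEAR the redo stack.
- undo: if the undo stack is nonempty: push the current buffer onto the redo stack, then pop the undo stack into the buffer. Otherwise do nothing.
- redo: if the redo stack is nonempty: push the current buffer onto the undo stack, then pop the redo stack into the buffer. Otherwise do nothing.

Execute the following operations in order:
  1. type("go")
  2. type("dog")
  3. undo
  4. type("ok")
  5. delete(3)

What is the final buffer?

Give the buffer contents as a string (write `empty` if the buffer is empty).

Answer: g

Derivation:
After op 1 (type): buf='go' undo_depth=1 redo_depth=0
After op 2 (type): buf='godog' undo_depth=2 redo_depth=0
After op 3 (undo): buf='go' undo_depth=1 redo_depth=1
After op 4 (type): buf='gook' undo_depth=2 redo_depth=0
After op 5 (delete): buf='g' undo_depth=3 redo_depth=0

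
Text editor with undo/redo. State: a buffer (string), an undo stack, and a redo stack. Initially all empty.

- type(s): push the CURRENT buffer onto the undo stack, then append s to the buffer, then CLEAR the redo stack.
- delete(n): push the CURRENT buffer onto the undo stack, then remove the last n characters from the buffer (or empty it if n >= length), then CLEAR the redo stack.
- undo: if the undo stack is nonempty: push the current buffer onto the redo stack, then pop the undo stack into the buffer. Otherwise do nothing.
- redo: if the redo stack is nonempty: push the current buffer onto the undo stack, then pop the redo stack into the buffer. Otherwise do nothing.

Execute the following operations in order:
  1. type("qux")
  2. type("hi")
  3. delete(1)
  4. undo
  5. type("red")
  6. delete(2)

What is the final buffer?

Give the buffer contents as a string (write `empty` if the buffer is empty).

After op 1 (type): buf='qux' undo_depth=1 redo_depth=0
After op 2 (type): buf='quxhi' undo_depth=2 redo_depth=0
After op 3 (delete): buf='quxh' undo_depth=3 redo_depth=0
After op 4 (undo): buf='quxhi' undo_depth=2 redo_depth=1
After op 5 (type): buf='quxhired' undo_depth=3 redo_depth=0
After op 6 (delete): buf='quxhir' undo_depth=4 redo_depth=0

Answer: quxhir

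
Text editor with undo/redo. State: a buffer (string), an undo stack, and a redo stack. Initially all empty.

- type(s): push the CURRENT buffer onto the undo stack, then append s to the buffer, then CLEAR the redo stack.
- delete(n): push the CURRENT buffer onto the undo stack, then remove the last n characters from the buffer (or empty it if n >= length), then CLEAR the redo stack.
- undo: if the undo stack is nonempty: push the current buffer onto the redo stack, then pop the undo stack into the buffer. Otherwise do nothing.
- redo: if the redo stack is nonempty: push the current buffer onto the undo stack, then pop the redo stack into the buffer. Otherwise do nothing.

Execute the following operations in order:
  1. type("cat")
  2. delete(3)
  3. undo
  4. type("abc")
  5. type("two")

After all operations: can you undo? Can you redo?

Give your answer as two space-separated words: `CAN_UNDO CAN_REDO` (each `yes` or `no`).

After op 1 (type): buf='cat' undo_depth=1 redo_depth=0
After op 2 (delete): buf='(empty)' undo_depth=2 redo_depth=0
After op 3 (undo): buf='cat' undo_depth=1 redo_depth=1
After op 4 (type): buf='catabc' undo_depth=2 redo_depth=0
After op 5 (type): buf='catabctwo' undo_depth=3 redo_depth=0

Answer: yes no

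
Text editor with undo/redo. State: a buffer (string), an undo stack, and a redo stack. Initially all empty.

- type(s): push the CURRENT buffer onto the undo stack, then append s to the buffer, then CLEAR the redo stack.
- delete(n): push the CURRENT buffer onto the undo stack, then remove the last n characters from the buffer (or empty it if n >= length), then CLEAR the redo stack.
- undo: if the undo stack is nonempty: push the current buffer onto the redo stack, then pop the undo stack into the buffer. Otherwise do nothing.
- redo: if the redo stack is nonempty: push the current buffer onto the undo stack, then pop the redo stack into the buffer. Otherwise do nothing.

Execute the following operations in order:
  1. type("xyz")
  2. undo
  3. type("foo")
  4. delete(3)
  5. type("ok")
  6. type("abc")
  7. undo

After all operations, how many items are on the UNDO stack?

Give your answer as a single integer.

Answer: 3

Derivation:
After op 1 (type): buf='xyz' undo_depth=1 redo_depth=0
After op 2 (undo): buf='(empty)' undo_depth=0 redo_depth=1
After op 3 (type): buf='foo' undo_depth=1 redo_depth=0
After op 4 (delete): buf='(empty)' undo_depth=2 redo_depth=0
After op 5 (type): buf='ok' undo_depth=3 redo_depth=0
After op 6 (type): buf='okabc' undo_depth=4 redo_depth=0
After op 7 (undo): buf='ok' undo_depth=3 redo_depth=1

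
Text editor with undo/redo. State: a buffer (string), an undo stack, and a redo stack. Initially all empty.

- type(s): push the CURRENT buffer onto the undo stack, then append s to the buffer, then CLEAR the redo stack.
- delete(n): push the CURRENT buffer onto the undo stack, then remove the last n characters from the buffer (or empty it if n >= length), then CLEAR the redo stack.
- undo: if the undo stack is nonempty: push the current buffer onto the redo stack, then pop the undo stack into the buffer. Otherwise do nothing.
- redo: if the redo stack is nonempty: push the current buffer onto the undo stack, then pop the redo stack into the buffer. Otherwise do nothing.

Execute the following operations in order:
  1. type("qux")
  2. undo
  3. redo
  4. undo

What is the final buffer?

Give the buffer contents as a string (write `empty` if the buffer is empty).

After op 1 (type): buf='qux' undo_depth=1 redo_depth=0
After op 2 (undo): buf='(empty)' undo_depth=0 redo_depth=1
After op 3 (redo): buf='qux' undo_depth=1 redo_depth=0
After op 4 (undo): buf='(empty)' undo_depth=0 redo_depth=1

Answer: empty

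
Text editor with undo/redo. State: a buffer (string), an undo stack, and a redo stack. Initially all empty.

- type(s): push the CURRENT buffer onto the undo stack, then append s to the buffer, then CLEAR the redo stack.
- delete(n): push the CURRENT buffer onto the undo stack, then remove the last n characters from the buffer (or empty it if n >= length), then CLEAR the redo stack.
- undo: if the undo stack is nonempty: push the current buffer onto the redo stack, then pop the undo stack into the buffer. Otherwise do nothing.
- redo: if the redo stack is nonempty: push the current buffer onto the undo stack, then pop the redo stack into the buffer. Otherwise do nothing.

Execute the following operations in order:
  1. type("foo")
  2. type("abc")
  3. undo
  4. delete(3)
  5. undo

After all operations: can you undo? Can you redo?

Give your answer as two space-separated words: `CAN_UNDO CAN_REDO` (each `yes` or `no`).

Answer: yes yes

Derivation:
After op 1 (type): buf='foo' undo_depth=1 redo_depth=0
After op 2 (type): buf='fooabc' undo_depth=2 redo_depth=0
After op 3 (undo): buf='foo' undo_depth=1 redo_depth=1
After op 4 (delete): buf='(empty)' undo_depth=2 redo_depth=0
After op 5 (undo): buf='foo' undo_depth=1 redo_depth=1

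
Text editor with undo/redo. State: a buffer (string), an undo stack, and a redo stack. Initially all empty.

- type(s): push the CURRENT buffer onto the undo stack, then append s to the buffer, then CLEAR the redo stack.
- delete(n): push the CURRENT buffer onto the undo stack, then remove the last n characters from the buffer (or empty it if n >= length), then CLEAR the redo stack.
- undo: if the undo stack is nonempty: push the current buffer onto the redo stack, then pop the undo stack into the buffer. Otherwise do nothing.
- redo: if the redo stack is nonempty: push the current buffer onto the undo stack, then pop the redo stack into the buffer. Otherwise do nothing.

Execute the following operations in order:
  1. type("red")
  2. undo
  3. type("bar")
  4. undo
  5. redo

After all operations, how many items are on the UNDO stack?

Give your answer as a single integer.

After op 1 (type): buf='red' undo_depth=1 redo_depth=0
After op 2 (undo): buf='(empty)' undo_depth=0 redo_depth=1
After op 3 (type): buf='bar' undo_depth=1 redo_depth=0
After op 4 (undo): buf='(empty)' undo_depth=0 redo_depth=1
After op 5 (redo): buf='bar' undo_depth=1 redo_depth=0

Answer: 1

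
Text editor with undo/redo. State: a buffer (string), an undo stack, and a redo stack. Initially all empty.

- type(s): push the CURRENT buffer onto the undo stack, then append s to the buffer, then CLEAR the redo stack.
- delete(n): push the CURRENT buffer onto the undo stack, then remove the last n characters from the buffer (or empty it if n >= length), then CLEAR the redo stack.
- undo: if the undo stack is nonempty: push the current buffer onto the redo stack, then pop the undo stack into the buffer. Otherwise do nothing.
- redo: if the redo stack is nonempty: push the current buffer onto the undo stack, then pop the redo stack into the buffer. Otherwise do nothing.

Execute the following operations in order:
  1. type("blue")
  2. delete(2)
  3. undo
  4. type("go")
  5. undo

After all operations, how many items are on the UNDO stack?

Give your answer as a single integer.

After op 1 (type): buf='blue' undo_depth=1 redo_depth=0
After op 2 (delete): buf='bl' undo_depth=2 redo_depth=0
After op 3 (undo): buf='blue' undo_depth=1 redo_depth=1
After op 4 (type): buf='bluego' undo_depth=2 redo_depth=0
After op 5 (undo): buf='blue' undo_depth=1 redo_depth=1

Answer: 1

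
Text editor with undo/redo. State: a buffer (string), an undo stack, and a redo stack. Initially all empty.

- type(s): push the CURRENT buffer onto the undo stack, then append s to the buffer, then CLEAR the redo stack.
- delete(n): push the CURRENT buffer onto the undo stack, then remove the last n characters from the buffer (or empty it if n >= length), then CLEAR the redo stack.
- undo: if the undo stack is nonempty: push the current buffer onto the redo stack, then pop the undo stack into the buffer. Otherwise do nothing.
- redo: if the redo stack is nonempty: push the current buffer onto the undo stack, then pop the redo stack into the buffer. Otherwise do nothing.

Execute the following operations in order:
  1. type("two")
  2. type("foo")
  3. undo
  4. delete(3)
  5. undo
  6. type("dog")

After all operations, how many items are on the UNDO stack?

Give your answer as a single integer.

After op 1 (type): buf='two' undo_depth=1 redo_depth=0
After op 2 (type): buf='twofoo' undo_depth=2 redo_depth=0
After op 3 (undo): buf='two' undo_depth=1 redo_depth=1
After op 4 (delete): buf='(empty)' undo_depth=2 redo_depth=0
After op 5 (undo): buf='two' undo_depth=1 redo_depth=1
After op 6 (type): buf='twodog' undo_depth=2 redo_depth=0

Answer: 2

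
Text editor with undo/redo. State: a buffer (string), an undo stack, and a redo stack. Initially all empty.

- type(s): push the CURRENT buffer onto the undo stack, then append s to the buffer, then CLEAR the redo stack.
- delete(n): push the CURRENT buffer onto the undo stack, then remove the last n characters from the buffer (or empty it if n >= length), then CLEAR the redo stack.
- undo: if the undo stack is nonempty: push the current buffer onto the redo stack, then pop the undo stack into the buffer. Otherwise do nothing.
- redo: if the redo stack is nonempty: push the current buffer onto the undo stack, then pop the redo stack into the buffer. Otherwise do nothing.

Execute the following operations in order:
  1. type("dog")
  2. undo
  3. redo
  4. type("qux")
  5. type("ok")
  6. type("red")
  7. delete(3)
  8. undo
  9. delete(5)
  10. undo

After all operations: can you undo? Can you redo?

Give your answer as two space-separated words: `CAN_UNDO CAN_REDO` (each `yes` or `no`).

Answer: yes yes

Derivation:
After op 1 (type): buf='dog' undo_depth=1 redo_depth=0
After op 2 (undo): buf='(empty)' undo_depth=0 redo_depth=1
After op 3 (redo): buf='dog' undo_depth=1 redo_depth=0
After op 4 (type): buf='dogqux' undo_depth=2 redo_depth=0
After op 5 (type): buf='dogquxok' undo_depth=3 redo_depth=0
After op 6 (type): buf='dogquxokred' undo_depth=4 redo_depth=0
After op 7 (delete): buf='dogquxok' undo_depth=5 redo_depth=0
After op 8 (undo): buf='dogquxokred' undo_depth=4 redo_depth=1
After op 9 (delete): buf='dogqux' undo_depth=5 redo_depth=0
After op 10 (undo): buf='dogquxokred' undo_depth=4 redo_depth=1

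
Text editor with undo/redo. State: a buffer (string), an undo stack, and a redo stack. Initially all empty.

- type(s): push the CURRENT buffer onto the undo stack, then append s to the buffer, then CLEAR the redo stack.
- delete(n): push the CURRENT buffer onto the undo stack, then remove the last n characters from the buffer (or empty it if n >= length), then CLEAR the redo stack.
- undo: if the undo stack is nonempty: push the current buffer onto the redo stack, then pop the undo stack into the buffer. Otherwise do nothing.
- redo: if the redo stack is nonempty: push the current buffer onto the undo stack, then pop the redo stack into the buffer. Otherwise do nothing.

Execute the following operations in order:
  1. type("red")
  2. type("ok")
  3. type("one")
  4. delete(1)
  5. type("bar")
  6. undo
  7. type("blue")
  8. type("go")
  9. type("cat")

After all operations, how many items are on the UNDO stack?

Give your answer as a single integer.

After op 1 (type): buf='red' undo_depth=1 redo_depth=0
After op 2 (type): buf='redok' undo_depth=2 redo_depth=0
After op 3 (type): buf='redokone' undo_depth=3 redo_depth=0
After op 4 (delete): buf='redokon' undo_depth=4 redo_depth=0
After op 5 (type): buf='redokonbar' undo_depth=5 redo_depth=0
After op 6 (undo): buf='redokon' undo_depth=4 redo_depth=1
After op 7 (type): buf='redokonblue' undo_depth=5 redo_depth=0
After op 8 (type): buf='redokonbluego' undo_depth=6 redo_depth=0
After op 9 (type): buf='redokonbluegocat' undo_depth=7 redo_depth=0

Answer: 7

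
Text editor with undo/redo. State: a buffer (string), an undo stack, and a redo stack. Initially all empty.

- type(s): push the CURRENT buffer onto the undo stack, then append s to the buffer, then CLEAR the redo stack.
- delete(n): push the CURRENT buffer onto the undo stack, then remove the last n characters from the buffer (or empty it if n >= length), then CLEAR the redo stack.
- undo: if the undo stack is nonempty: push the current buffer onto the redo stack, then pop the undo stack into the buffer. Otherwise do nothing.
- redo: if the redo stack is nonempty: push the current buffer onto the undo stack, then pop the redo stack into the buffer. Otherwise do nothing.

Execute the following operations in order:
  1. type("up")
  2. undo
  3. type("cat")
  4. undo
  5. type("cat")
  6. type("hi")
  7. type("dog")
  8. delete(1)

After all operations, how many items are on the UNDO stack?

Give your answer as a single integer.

Answer: 4

Derivation:
After op 1 (type): buf='up' undo_depth=1 redo_depth=0
After op 2 (undo): buf='(empty)' undo_depth=0 redo_depth=1
After op 3 (type): buf='cat' undo_depth=1 redo_depth=0
After op 4 (undo): buf='(empty)' undo_depth=0 redo_depth=1
After op 5 (type): buf='cat' undo_depth=1 redo_depth=0
After op 6 (type): buf='cathi' undo_depth=2 redo_depth=0
After op 7 (type): buf='cathidog' undo_depth=3 redo_depth=0
After op 8 (delete): buf='cathido' undo_depth=4 redo_depth=0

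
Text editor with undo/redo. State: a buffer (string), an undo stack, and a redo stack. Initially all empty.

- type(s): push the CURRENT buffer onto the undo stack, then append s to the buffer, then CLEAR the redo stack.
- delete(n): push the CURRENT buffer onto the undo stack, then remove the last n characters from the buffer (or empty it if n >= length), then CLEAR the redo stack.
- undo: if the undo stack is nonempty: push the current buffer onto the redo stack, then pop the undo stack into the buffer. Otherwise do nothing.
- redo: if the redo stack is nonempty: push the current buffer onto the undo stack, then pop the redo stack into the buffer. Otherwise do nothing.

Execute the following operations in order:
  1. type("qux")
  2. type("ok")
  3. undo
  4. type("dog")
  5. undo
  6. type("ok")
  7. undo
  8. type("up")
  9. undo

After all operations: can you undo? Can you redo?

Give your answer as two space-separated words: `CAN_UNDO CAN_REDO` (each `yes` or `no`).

After op 1 (type): buf='qux' undo_depth=1 redo_depth=0
After op 2 (type): buf='quxok' undo_depth=2 redo_depth=0
After op 3 (undo): buf='qux' undo_depth=1 redo_depth=1
After op 4 (type): buf='quxdog' undo_depth=2 redo_depth=0
After op 5 (undo): buf='qux' undo_depth=1 redo_depth=1
After op 6 (type): buf='quxok' undo_depth=2 redo_depth=0
After op 7 (undo): buf='qux' undo_depth=1 redo_depth=1
After op 8 (type): buf='quxup' undo_depth=2 redo_depth=0
After op 9 (undo): buf='qux' undo_depth=1 redo_depth=1

Answer: yes yes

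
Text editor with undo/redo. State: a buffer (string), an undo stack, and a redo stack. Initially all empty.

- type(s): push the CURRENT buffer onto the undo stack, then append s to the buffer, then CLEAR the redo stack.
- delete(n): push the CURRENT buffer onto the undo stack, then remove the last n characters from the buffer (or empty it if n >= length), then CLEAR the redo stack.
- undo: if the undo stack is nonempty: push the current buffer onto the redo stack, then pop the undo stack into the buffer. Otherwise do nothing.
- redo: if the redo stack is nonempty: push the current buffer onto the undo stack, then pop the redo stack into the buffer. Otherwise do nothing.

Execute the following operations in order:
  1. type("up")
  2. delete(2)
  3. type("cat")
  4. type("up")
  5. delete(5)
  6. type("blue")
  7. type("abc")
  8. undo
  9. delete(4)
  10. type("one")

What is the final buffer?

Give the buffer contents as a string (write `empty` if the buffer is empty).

After op 1 (type): buf='up' undo_depth=1 redo_depth=0
After op 2 (delete): buf='(empty)' undo_depth=2 redo_depth=0
After op 3 (type): buf='cat' undo_depth=3 redo_depth=0
After op 4 (type): buf='catup' undo_depth=4 redo_depth=0
After op 5 (delete): buf='(empty)' undo_depth=5 redo_depth=0
After op 6 (type): buf='blue' undo_depth=6 redo_depth=0
After op 7 (type): buf='blueabc' undo_depth=7 redo_depth=0
After op 8 (undo): buf='blue' undo_depth=6 redo_depth=1
After op 9 (delete): buf='(empty)' undo_depth=7 redo_depth=0
After op 10 (type): buf='one' undo_depth=8 redo_depth=0

Answer: one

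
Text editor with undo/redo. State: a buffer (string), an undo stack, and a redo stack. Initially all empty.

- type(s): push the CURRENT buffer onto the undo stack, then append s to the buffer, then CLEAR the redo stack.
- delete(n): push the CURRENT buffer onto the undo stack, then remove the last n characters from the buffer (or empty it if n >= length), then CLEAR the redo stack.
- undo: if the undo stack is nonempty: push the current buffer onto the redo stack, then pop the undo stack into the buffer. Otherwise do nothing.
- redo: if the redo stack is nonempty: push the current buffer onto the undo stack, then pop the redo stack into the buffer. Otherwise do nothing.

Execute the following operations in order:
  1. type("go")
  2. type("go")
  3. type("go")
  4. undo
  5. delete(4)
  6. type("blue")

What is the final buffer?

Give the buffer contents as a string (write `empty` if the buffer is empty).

Answer: blue

Derivation:
After op 1 (type): buf='go' undo_depth=1 redo_depth=0
After op 2 (type): buf='gogo' undo_depth=2 redo_depth=0
After op 3 (type): buf='gogogo' undo_depth=3 redo_depth=0
After op 4 (undo): buf='gogo' undo_depth=2 redo_depth=1
After op 5 (delete): buf='(empty)' undo_depth=3 redo_depth=0
After op 6 (type): buf='blue' undo_depth=4 redo_depth=0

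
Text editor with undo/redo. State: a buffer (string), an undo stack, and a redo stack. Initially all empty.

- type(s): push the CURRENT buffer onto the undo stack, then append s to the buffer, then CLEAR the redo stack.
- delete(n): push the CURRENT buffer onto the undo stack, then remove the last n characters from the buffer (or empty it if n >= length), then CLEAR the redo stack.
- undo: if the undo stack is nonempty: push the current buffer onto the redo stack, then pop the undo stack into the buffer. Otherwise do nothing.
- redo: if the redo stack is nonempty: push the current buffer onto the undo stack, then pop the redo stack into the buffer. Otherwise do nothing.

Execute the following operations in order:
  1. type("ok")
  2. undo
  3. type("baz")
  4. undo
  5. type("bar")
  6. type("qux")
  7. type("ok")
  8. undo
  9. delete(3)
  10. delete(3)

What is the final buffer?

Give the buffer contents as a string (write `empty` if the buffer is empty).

After op 1 (type): buf='ok' undo_depth=1 redo_depth=0
After op 2 (undo): buf='(empty)' undo_depth=0 redo_depth=1
After op 3 (type): buf='baz' undo_depth=1 redo_depth=0
After op 4 (undo): buf='(empty)' undo_depth=0 redo_depth=1
After op 5 (type): buf='bar' undo_depth=1 redo_depth=0
After op 6 (type): buf='barqux' undo_depth=2 redo_depth=0
After op 7 (type): buf='barquxok' undo_depth=3 redo_depth=0
After op 8 (undo): buf='barqux' undo_depth=2 redo_depth=1
After op 9 (delete): buf='bar' undo_depth=3 redo_depth=0
After op 10 (delete): buf='(empty)' undo_depth=4 redo_depth=0

Answer: empty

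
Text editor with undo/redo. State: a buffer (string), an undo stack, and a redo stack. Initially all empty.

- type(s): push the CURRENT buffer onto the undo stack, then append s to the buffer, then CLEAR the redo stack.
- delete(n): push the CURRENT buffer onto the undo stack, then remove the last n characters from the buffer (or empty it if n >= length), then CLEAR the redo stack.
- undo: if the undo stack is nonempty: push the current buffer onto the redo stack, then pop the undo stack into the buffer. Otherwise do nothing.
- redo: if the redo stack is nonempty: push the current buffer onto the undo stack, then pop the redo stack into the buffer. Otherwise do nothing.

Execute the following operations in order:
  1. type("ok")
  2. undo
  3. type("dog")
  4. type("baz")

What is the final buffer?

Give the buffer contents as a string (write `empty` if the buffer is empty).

Answer: dogbaz

Derivation:
After op 1 (type): buf='ok' undo_depth=1 redo_depth=0
After op 2 (undo): buf='(empty)' undo_depth=0 redo_depth=1
After op 3 (type): buf='dog' undo_depth=1 redo_depth=0
After op 4 (type): buf='dogbaz' undo_depth=2 redo_depth=0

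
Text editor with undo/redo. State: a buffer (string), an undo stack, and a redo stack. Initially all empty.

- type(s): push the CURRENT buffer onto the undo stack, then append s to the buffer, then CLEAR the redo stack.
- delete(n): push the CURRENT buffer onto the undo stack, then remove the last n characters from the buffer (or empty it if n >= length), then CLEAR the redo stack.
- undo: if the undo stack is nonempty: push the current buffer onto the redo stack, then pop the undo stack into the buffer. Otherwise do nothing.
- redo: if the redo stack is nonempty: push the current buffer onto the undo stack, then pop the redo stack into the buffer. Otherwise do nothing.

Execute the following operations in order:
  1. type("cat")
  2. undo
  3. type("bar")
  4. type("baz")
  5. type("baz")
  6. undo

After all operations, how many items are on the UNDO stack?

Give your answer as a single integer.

After op 1 (type): buf='cat' undo_depth=1 redo_depth=0
After op 2 (undo): buf='(empty)' undo_depth=0 redo_depth=1
After op 3 (type): buf='bar' undo_depth=1 redo_depth=0
After op 4 (type): buf='barbaz' undo_depth=2 redo_depth=0
After op 5 (type): buf='barbazbaz' undo_depth=3 redo_depth=0
After op 6 (undo): buf='barbaz' undo_depth=2 redo_depth=1

Answer: 2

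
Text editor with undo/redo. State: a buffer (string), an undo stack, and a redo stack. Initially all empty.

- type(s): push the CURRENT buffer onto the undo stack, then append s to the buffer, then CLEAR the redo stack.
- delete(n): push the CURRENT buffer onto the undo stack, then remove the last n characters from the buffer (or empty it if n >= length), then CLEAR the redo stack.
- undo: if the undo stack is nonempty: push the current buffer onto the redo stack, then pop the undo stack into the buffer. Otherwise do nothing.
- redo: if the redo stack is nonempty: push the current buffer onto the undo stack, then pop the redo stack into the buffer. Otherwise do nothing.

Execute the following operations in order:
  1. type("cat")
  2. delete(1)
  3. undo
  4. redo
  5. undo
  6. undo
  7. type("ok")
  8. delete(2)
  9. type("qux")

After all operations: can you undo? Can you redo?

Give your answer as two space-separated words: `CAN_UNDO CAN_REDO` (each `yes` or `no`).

After op 1 (type): buf='cat' undo_depth=1 redo_depth=0
After op 2 (delete): buf='ca' undo_depth=2 redo_depth=0
After op 3 (undo): buf='cat' undo_depth=1 redo_depth=1
After op 4 (redo): buf='ca' undo_depth=2 redo_depth=0
After op 5 (undo): buf='cat' undo_depth=1 redo_depth=1
After op 6 (undo): buf='(empty)' undo_depth=0 redo_depth=2
After op 7 (type): buf='ok' undo_depth=1 redo_depth=0
After op 8 (delete): buf='(empty)' undo_depth=2 redo_depth=0
After op 9 (type): buf='qux' undo_depth=3 redo_depth=0

Answer: yes no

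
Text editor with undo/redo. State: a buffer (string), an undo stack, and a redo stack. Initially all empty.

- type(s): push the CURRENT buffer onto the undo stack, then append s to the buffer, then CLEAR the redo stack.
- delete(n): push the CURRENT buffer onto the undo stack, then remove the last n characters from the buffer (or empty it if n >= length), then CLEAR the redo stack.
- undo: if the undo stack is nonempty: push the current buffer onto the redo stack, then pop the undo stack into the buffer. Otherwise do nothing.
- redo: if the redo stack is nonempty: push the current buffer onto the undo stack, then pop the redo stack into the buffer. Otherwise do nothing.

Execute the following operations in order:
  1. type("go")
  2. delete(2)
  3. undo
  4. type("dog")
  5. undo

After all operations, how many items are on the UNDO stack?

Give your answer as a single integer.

After op 1 (type): buf='go' undo_depth=1 redo_depth=0
After op 2 (delete): buf='(empty)' undo_depth=2 redo_depth=0
After op 3 (undo): buf='go' undo_depth=1 redo_depth=1
After op 4 (type): buf='godog' undo_depth=2 redo_depth=0
After op 5 (undo): buf='go' undo_depth=1 redo_depth=1

Answer: 1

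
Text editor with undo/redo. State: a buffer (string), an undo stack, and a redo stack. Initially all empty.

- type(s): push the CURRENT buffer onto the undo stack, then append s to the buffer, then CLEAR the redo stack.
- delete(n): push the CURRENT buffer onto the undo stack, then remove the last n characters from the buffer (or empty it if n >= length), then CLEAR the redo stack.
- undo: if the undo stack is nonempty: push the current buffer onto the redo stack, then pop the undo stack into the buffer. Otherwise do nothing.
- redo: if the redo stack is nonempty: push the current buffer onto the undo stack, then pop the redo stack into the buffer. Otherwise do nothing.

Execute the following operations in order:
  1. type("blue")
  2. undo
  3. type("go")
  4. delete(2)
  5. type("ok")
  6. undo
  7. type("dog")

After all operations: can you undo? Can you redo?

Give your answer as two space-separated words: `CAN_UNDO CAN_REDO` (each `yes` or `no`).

After op 1 (type): buf='blue' undo_depth=1 redo_depth=0
After op 2 (undo): buf='(empty)' undo_depth=0 redo_depth=1
After op 3 (type): buf='go' undo_depth=1 redo_depth=0
After op 4 (delete): buf='(empty)' undo_depth=2 redo_depth=0
After op 5 (type): buf='ok' undo_depth=3 redo_depth=0
After op 6 (undo): buf='(empty)' undo_depth=2 redo_depth=1
After op 7 (type): buf='dog' undo_depth=3 redo_depth=0

Answer: yes no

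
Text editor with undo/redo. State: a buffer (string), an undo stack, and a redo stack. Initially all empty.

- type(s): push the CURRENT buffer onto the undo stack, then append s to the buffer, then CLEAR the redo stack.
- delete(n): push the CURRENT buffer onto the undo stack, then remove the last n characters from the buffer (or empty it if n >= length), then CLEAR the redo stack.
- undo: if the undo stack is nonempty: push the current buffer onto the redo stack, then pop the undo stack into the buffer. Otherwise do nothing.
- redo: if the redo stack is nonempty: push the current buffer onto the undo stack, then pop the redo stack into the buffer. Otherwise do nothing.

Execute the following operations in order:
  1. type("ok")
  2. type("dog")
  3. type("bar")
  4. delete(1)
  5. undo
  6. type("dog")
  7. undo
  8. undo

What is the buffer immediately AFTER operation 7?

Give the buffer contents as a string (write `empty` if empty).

Answer: okdogbar

Derivation:
After op 1 (type): buf='ok' undo_depth=1 redo_depth=0
After op 2 (type): buf='okdog' undo_depth=2 redo_depth=0
After op 3 (type): buf='okdogbar' undo_depth=3 redo_depth=0
After op 4 (delete): buf='okdogba' undo_depth=4 redo_depth=0
After op 5 (undo): buf='okdogbar' undo_depth=3 redo_depth=1
After op 6 (type): buf='okdogbardog' undo_depth=4 redo_depth=0
After op 7 (undo): buf='okdogbar' undo_depth=3 redo_depth=1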